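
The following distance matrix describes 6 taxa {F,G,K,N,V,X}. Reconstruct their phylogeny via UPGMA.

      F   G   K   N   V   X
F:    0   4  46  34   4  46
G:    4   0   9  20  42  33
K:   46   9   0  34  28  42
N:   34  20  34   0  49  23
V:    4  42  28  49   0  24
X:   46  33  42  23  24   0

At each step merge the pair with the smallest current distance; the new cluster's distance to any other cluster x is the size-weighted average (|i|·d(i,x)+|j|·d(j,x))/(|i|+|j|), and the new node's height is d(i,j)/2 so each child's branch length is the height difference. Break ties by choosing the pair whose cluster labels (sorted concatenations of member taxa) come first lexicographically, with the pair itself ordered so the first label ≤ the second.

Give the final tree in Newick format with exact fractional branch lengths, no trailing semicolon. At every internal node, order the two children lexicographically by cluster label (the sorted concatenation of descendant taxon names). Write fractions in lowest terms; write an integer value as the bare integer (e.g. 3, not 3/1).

iteration 1: select F,G (d=4); attach at lengths (2, 2); label the merged cluster FG
  updated: d(FG,K)=55/2, d(FG,N)=27, d(FG,V)=23, d(FG,X)=79/2
iteration 2: select FG,V (d=23); attach at lengths (19/2, 23/2); label the merged cluster FGV
  updated: d(FGV,K)=83/3, d(FGV,N)=103/3, d(FGV,X)=103/3
iteration 3: select N,X (d=23); attach at lengths (23/2, 23/2); label the merged cluster NX
  updated: d(FGV,NX)=103/3, d(K,NX)=38
iteration 4: select FGV,K (d=83/3); attach at lengths (7/3, 83/6); label the merged cluster FGKV
  updated: d(FGKV,NX)=141/4
iteration 5: select FGKV,NX (d=141/4); attach at lengths (91/24, 49/8); label the merged cluster FGKNVX
final tree: ((((F:2,G:2):19/2,V:23/2):7/3,K:83/6):91/24,(N:23/2,X:23/2):49/8)
total length: 889/12

((((F:2,G:2):19/2,V:23/2):7/3,K:83/6):91/24,(N:23/2,X:23/2):49/8)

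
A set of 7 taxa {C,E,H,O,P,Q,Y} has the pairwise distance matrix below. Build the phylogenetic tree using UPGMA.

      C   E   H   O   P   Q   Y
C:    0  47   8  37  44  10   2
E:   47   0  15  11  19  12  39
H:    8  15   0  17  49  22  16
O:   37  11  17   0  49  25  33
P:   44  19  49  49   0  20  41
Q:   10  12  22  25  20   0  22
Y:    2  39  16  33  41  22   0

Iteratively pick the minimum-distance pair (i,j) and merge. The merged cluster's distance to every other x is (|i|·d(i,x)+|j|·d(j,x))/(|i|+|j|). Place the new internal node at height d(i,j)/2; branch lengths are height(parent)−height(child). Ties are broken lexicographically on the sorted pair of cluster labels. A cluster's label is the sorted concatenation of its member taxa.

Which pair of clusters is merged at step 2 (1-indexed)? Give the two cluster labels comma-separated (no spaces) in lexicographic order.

1. join C+Y (d=2) ⇒ CY; edges |C|=1, |Y|=1
  updated: d(CY,E)=43, d(CY,H)=12, d(CY,O)=35, d(CY,P)=85/2, d(CY,Q)=16
2. join E+O (d=11) ⇒ EO; edges |E|=11/2, |O|=11/2
  updated: d(CY,EO)=39, d(EO,H)=16, d(EO,P)=34, d(EO,Q)=37/2
3. join CY+H (d=12) ⇒ CHY; edges |CY|=5, |H|=6
  updated: d(CHY,EO)=94/3, d(CHY,P)=134/3, d(CHY,Q)=18
4. join CHY+Q (d=18) ⇒ CHQY; edges |CHY|=3, |Q|=9
  updated: d(CHQY,EO)=225/8, d(CHQY,P)=77/2
5. join CHQY+EO (d=225/8) ⇒ CEHOQY; edges |CHQY|=81/16, |EO|=137/16
  updated: d(CEHOQY,P)=37
6. join CEHOQY+P (d=37) ⇒ CEHOPQY; edges |CEHOQY|=71/16, |P|=37/2
final tree: (((((C:1,Y:1):5,H:6):3,Q:9):81/16,(E:11/2,O:11/2):137/16):71/16,P:37/2)
total length: 1161/16

E,O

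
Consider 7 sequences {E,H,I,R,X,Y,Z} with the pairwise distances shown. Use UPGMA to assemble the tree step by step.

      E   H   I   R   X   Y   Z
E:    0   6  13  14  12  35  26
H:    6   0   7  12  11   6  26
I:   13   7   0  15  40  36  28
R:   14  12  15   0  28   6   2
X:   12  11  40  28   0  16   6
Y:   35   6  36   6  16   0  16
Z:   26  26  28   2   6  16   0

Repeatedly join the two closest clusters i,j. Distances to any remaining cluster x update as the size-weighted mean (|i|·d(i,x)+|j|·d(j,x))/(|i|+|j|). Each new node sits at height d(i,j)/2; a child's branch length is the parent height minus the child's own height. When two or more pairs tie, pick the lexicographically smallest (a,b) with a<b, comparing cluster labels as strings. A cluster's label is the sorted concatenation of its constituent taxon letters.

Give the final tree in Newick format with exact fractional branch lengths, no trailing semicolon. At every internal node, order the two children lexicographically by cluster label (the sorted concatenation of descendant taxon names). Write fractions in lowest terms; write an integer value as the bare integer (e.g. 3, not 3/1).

(((E:3,H:3):2,I:5):47/8,(((R:1,Z:1):9/2,Y:11/2):17/6,X:25/3):61/24)

step 1: merge (R,Z) at d=2; branch lengths R→1, Z→1; new cluster RZ
  updated: d(E,RZ)=20, d(H,RZ)=19, d(I,RZ)=43/2, d(RZ,X)=17, d(RZ,Y)=11
step 2: merge (E,H) at d=6; branch lengths E→3, H→3; new cluster EH
  updated: d(EH,I)=10, d(EH,RZ)=39/2, d(EH,X)=23/2, d(EH,Y)=41/2
step 3: merge (EH,I) at d=10; branch lengths EH→2, I→5; new cluster EHI
  updated: d(EHI,RZ)=121/6, d(EHI,X)=21, d(EHI,Y)=77/3
step 4: merge (RZ,Y) at d=11; branch lengths RZ→9/2, Y→11/2; new cluster RYZ
  updated: d(EHI,RYZ)=22, d(RYZ,X)=50/3
step 5: merge (RYZ,X) at d=50/3; branch lengths RYZ→17/6, X→25/3; new cluster RXYZ
  updated: d(EHI,RXYZ)=87/4
step 6: merge (EHI,RXYZ) at d=87/4; branch lengths EHI→47/8, RXYZ→61/24; new cluster EHIRXYZ
final tree: (((E:3,H:3):2,I:5):47/8,(((R:1,Z:1):9/2,Y:11/2):17/6,X:25/3):61/24)
total length: 535/12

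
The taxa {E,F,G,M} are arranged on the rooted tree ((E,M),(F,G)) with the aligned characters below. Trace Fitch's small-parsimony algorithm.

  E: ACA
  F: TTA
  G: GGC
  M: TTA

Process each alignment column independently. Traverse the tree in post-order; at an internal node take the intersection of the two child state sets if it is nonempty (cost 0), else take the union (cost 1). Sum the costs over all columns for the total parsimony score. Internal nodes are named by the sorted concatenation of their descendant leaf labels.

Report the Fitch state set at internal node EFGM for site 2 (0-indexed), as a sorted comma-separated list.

A

[col 0] EM: children E:{A}, M:{T} ∪→ {A,T}; cost 1
[col 0] FG: children F:{T}, G:{G} ∪→ {G,T}; cost 1
[col 0] EFGM: children EM:{A,T}, FG:{G,T} ∩→ {T}; cost 0
[col 1] EM: children E:{C}, M:{T} ∪→ {C,T}; cost 1
[col 1] FG: children F:{T}, G:{G} ∪→ {G,T}; cost 1
[col 1] EFGM: children EM:{C,T}, FG:{G,T} ∩→ {T}; cost 0
[col 2] EM: children E:{A}, M:{A} ∩→ {A}; cost 0
[col 2] FG: children F:{A}, G:{C} ∪→ {A,C}; cost 1
[col 2] EFGM: children EM:{A}, FG:{A,C} ∩→ {A}; cost 0
per-site changes: [2, 2, 1]; total = 5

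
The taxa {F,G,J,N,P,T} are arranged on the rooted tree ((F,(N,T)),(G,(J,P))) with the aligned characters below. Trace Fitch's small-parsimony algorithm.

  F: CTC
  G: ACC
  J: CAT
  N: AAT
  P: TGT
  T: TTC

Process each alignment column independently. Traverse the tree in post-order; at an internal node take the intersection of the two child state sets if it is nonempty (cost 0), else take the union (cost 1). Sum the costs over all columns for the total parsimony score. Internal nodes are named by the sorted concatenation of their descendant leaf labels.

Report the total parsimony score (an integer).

[col 0] NT: children N:{A}, T:{T} ∪→ {A,T}; cost 1
[col 0] FNT: children F:{C}, NT:{A,T} ∪→ {A,C,T}; cost 1
[col 0] JP: children J:{C}, P:{T} ∪→ {C,T}; cost 1
[col 0] GJP: children G:{A}, JP:{C,T} ∪→ {A,C,T}; cost 1
[col 0] FGJNPT: children FNT:{A,C,T}, GJP:{A,C,T} ∩→ {A,C,T}; cost 0
[col 1] NT: children N:{A}, T:{T} ∪→ {A,T}; cost 1
[col 1] FNT: children F:{T}, NT:{A,T} ∩→ {T}; cost 0
[col 1] JP: children J:{A}, P:{G} ∪→ {A,G}; cost 1
[col 1] GJP: children G:{C}, JP:{A,G} ∪→ {A,C,G}; cost 1
[col 1] FGJNPT: children FNT:{T}, GJP:{A,C,G} ∪→ {A,C,G,T}; cost 1
[col 2] NT: children N:{T}, T:{C} ∪→ {C,T}; cost 1
[col 2] FNT: children F:{C}, NT:{C,T} ∩→ {C}; cost 0
[col 2] JP: children J:{T}, P:{T} ∩→ {T}; cost 0
[col 2] GJP: children G:{C}, JP:{T} ∪→ {C,T}; cost 1
[col 2] FGJNPT: children FNT:{C}, GJP:{C,T} ∩→ {C}; cost 0
per-site changes: [4, 4, 2]; total = 10

10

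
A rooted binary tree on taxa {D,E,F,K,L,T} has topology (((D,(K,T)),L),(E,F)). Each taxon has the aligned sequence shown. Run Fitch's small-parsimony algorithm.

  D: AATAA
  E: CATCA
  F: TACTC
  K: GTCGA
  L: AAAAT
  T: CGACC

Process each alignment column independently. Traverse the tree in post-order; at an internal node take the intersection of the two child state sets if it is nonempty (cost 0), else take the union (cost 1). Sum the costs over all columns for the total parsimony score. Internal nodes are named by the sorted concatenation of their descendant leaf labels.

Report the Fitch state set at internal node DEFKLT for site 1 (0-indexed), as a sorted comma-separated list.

A

KT@0: {G} ∪ {C} = {C,G} (union, +1)
DKT@0: {A} ∪ {C,G} = {A,C,G} (union, +1)
DKLT@0: {A,C,G} ∩ {A} = {A} (intersection, +0)
EF@0: {C} ∪ {T} = {C,T} (union, +1)
DEFKLT@0: {A} ∪ {C,T} = {A,C,T} (union, +1)
KT@1: {T} ∪ {G} = {G,T} (union, +1)
DKT@1: {A} ∪ {G,T} = {A,G,T} (union, +1)
DKLT@1: {A,G,T} ∩ {A} = {A} (intersection, +0)
EF@1: {A} ∩ {A} = {A} (intersection, +0)
DEFKLT@1: {A} ∩ {A} = {A} (intersection, +0)
KT@2: {C} ∪ {A} = {A,C} (union, +1)
DKT@2: {T} ∪ {A,C} = {A,C,T} (union, +1)
DKLT@2: {A,C,T} ∩ {A} = {A} (intersection, +0)
EF@2: {T} ∪ {C} = {C,T} (union, +1)
DEFKLT@2: {A} ∪ {C,T} = {A,C,T} (union, +1)
KT@3: {G} ∪ {C} = {C,G} (union, +1)
DKT@3: {A} ∪ {C,G} = {A,C,G} (union, +1)
DKLT@3: {A,C,G} ∩ {A} = {A} (intersection, +0)
EF@3: {C} ∪ {T} = {C,T} (union, +1)
DEFKLT@3: {A} ∪ {C,T} = {A,C,T} (union, +1)
KT@4: {A} ∪ {C} = {A,C} (union, +1)
DKT@4: {A} ∩ {A,C} = {A} (intersection, +0)
DKLT@4: {A} ∪ {T} = {A,T} (union, +1)
EF@4: {A} ∪ {C} = {A,C} (union, +1)
DEFKLT@4: {A,T} ∩ {A,C} = {A} (intersection, +0)
per-site changes: [4, 2, 4, 4, 3]; total = 17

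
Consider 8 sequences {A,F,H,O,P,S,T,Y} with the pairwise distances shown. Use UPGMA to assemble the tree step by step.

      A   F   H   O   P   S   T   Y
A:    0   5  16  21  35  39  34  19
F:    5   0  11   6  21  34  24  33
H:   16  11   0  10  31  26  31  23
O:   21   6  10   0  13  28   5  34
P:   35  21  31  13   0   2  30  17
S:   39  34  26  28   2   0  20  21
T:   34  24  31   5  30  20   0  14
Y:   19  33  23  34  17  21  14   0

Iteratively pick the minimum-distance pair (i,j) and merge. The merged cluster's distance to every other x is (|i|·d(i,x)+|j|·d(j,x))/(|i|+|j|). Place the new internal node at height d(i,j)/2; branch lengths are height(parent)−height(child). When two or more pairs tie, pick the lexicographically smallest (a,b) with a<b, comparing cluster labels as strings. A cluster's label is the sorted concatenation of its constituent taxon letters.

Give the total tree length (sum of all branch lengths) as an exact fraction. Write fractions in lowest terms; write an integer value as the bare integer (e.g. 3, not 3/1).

713/12

1. join P+S (d=2) ⇒ PS; edges |P|=1, |S|=1
  updated: d(A,PS)=37, d(F,PS)=55/2, d(H,PS)=57/2, d(O,PS)=41/2, d(PS,T)=25, d(PS,Y)=19
2. join A+F (d=5) ⇒ AF; edges |A|=5/2, |F|=5/2
  updated: d(AF,H)=27/2, d(AF,O)=27/2, d(AF,PS)=129/4, d(AF,T)=29, d(AF,Y)=26
3. join O+T (d=5) ⇒ OT; edges |O|=5/2, |T|=5/2
  updated: d(AF,OT)=85/4, d(H,OT)=41/2, d(OT,PS)=91/4, d(OT,Y)=24
4. join AF+H (d=27/2) ⇒ AFH; edges |AF|=17/4, |H|=27/4
  updated: d(AFH,OT)=21, d(AFH,PS)=31, d(AFH,Y)=25
5. join PS+Y (d=19) ⇒ PSY; edges |PS|=17/2, |Y|=19/2
  updated: d(AFH,PSY)=29, d(OT,PSY)=139/6
6. join AFH+OT (d=21) ⇒ AFHOT; edges |AFH|=15/4, |OT|=8
  updated: d(AFHOT,PSY)=80/3
7. join AFHOT+PSY (d=80/3) ⇒ AFHOPSTY; edges |AFHOT|=17/6, |PSY|=23/6
final tree: ((((A:5/2,F:5/2):17/4,H:27/4):15/4,(O:5/2,T:5/2):8):17/6,((P:1,S:1):17/2,Y:19/2):23/6)
total length: 713/12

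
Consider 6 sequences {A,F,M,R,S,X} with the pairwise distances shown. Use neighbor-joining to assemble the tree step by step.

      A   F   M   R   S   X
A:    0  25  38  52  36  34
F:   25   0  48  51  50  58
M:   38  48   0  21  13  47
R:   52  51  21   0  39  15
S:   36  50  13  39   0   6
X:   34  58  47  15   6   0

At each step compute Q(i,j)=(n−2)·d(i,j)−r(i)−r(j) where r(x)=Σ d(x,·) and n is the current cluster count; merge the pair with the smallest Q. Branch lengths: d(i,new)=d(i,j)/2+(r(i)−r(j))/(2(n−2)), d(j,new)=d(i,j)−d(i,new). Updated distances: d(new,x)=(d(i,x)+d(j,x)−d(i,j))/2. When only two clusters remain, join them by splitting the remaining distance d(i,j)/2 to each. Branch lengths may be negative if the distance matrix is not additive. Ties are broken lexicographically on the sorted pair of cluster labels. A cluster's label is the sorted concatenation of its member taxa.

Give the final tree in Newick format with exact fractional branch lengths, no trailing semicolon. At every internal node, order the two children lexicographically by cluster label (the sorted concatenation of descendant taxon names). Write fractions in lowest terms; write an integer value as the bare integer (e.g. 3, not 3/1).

((((A:53/8,F:147/8):153/8,(S:5/6,X:31/6):79/8):41/8,M:73/8):95/16,R:95/16)

iteration 1: select A,F (d=25, Q=-317); attach at lengths (53/8, 147/8); label the merged cluster AF
  updated: d(AF,M)=61/2, d(AF,R)=39, d(AF,S)=61/2, d(AF,X)=67/2
iteration 2: select S,X (d=6, Q=-172); attach at lengths (5/6, 31/6); label the merged cluster SX
  updated: d(AF,SX)=29, d(M,SX)=27, d(R,SX)=24
iteration 3: select AF,SX (d=29, Q=-241/2); attach at lengths (153/8, 79/8); label the merged cluster AFSX
  updated: d(AFSX,M)=57/4, d(AFSX,R)=17
iteration 4: select AFSX,M (d=57/4, Q=-209/4); attach at lengths (41/8, 73/8); label the merged cluster AFMSX
  updated: d(AFMSX,R)=95/8
iteration 5: select AFMSX,R (d=95/8); attach at lengths (95/16, 95/16); label the merged cluster AFMRSX
final tree: ((((A:53/8,F:147/8):153/8,(S:5/6,X:31/6):79/8):41/8,M:73/8):95/16,R:95/16)
total length: 689/8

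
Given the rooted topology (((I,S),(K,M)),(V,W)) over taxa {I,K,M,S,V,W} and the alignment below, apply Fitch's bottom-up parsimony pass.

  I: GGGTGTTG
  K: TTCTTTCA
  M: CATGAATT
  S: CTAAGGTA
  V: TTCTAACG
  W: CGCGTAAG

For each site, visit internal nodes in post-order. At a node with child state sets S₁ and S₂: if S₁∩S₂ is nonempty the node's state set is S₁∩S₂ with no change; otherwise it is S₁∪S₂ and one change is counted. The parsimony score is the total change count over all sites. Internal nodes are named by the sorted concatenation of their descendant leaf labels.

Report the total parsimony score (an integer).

site 0, node IS: I={G} ∪ S={C} → {C,G} (+1)
site 0, node KM: K={T} ∪ M={C} → {C,T} (+1)
site 0, node IKMS: IS={C,G} ∩ KM={C,T} → {C} (+0)
site 0, node VW: V={T} ∪ W={C} → {C,T} (+1)
site 0, node IKMSVW: IKMS={C} ∩ VW={C,T} → {C} (+0)
site 1, node IS: I={G} ∪ S={T} → {G,T} (+1)
site 1, node KM: K={T} ∪ M={A} → {A,T} (+1)
site 1, node IKMS: IS={G,T} ∩ KM={A,T} → {T} (+0)
site 1, node VW: V={T} ∪ W={G} → {G,T} (+1)
site 1, node IKMSVW: IKMS={T} ∩ VW={G,T} → {T} (+0)
site 2, node IS: I={G} ∪ S={A} → {A,G} (+1)
site 2, node KM: K={C} ∪ M={T} → {C,T} (+1)
site 2, node IKMS: IS={A,G} ∪ KM={C,T} → {A,C,G,T} (+1)
site 2, node VW: V={C} ∩ W={C} → {C} (+0)
site 2, node IKMSVW: IKMS={A,C,G,T} ∩ VW={C} → {C} (+0)
site 3, node IS: I={T} ∪ S={A} → {A,T} (+1)
site 3, node KM: K={T} ∪ M={G} → {G,T} (+1)
site 3, node IKMS: IS={A,T} ∩ KM={G,T} → {T} (+0)
site 3, node VW: V={T} ∪ W={G} → {G,T} (+1)
site 3, node IKMSVW: IKMS={T} ∩ VW={G,T} → {T} (+0)
site 4, node IS: I={G} ∩ S={G} → {G} (+0)
site 4, node KM: K={T} ∪ M={A} → {A,T} (+1)
site 4, node IKMS: IS={G} ∪ KM={A,T} → {A,G,T} (+1)
site 4, node VW: V={A} ∪ W={T} → {A,T} (+1)
site 4, node IKMSVW: IKMS={A,G,T} ∩ VW={A,T} → {A,T} (+0)
site 5, node IS: I={T} ∪ S={G} → {G,T} (+1)
site 5, node KM: K={T} ∪ M={A} → {A,T} (+1)
site 5, node IKMS: IS={G,T} ∩ KM={A,T} → {T} (+0)
site 5, node VW: V={A} ∩ W={A} → {A} (+0)
site 5, node IKMSVW: IKMS={T} ∪ VW={A} → {A,T} (+1)
site 6, node IS: I={T} ∩ S={T} → {T} (+0)
site 6, node KM: K={C} ∪ M={T} → {C,T} (+1)
site 6, node IKMS: IS={T} ∩ KM={C,T} → {T} (+0)
site 6, node VW: V={C} ∪ W={A} → {A,C} (+1)
site 6, node IKMSVW: IKMS={T} ∪ VW={A,C} → {A,C,T} (+1)
site 7, node IS: I={G} ∪ S={A} → {A,G} (+1)
site 7, node KM: K={A} ∪ M={T} → {A,T} (+1)
site 7, node IKMS: IS={A,G} ∩ KM={A,T} → {A} (+0)
site 7, node VW: V={G} ∩ W={G} → {G} (+0)
site 7, node IKMSVW: IKMS={A} ∪ VW={G} → {A,G} (+1)
per-site changes: [3, 3, 3, 3, 3, 3, 3, 3]; total = 24

24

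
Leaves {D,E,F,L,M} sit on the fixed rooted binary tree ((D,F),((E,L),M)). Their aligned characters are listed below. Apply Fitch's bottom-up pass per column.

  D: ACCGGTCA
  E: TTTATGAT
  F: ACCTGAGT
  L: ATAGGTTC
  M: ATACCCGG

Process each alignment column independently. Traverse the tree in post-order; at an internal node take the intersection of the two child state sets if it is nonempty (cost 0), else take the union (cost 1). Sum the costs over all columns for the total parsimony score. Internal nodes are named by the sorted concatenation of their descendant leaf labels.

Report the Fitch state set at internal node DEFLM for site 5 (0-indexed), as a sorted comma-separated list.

T

DF@0: {A} ∩ {A} = {A} (intersection, +0)
EL@0: {T} ∪ {A} = {A,T} (union, +1)
ELM@0: {A,T} ∩ {A} = {A} (intersection, +0)
DEFLM@0: {A} ∩ {A} = {A} (intersection, +0)
DF@1: {C} ∩ {C} = {C} (intersection, +0)
EL@1: {T} ∩ {T} = {T} (intersection, +0)
ELM@1: {T} ∩ {T} = {T} (intersection, +0)
DEFLM@1: {C} ∪ {T} = {C,T} (union, +1)
DF@2: {C} ∩ {C} = {C} (intersection, +0)
EL@2: {T} ∪ {A} = {A,T} (union, +1)
ELM@2: {A,T} ∩ {A} = {A} (intersection, +0)
DEFLM@2: {C} ∪ {A} = {A,C} (union, +1)
DF@3: {G} ∪ {T} = {G,T} (union, +1)
EL@3: {A} ∪ {G} = {A,G} (union, +1)
ELM@3: {A,G} ∪ {C} = {A,C,G} (union, +1)
DEFLM@3: {G,T} ∩ {A,C,G} = {G} (intersection, +0)
DF@4: {G} ∩ {G} = {G} (intersection, +0)
EL@4: {T} ∪ {G} = {G,T} (union, +1)
ELM@4: {G,T} ∪ {C} = {C,G,T} (union, +1)
DEFLM@4: {G} ∩ {C,G,T} = {G} (intersection, +0)
DF@5: {T} ∪ {A} = {A,T} (union, +1)
EL@5: {G} ∪ {T} = {G,T} (union, +1)
ELM@5: {G,T} ∪ {C} = {C,G,T} (union, +1)
DEFLM@5: {A,T} ∩ {C,G,T} = {T} (intersection, +0)
DF@6: {C} ∪ {G} = {C,G} (union, +1)
EL@6: {A} ∪ {T} = {A,T} (union, +1)
ELM@6: {A,T} ∪ {G} = {A,G,T} (union, +1)
DEFLM@6: {C,G} ∩ {A,G,T} = {G} (intersection, +0)
DF@7: {A} ∪ {T} = {A,T} (union, +1)
EL@7: {T} ∪ {C} = {C,T} (union, +1)
ELM@7: {C,T} ∪ {G} = {C,G,T} (union, +1)
DEFLM@7: {A,T} ∩ {C,G,T} = {T} (intersection, +0)
per-site changes: [1, 1, 2, 3, 2, 3, 3, 3]; total = 18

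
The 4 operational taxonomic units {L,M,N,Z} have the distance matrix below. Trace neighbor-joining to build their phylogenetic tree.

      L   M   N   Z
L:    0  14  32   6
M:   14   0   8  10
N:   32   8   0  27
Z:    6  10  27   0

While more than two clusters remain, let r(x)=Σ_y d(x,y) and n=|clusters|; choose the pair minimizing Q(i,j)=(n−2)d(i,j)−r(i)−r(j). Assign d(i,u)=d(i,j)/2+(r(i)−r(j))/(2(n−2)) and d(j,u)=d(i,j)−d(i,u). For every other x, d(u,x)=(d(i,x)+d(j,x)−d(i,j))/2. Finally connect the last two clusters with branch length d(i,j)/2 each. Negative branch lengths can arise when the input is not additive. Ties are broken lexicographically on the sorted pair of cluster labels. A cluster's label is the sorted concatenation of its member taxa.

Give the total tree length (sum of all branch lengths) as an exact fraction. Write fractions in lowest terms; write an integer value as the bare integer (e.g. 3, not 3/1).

1. join L+Z (d=6, Q=-83) ⇒ LZ; edges |L|=21/4, |Z|=3/4
  updated: d(LZ,M)=9, d(LZ,N)=53/2
2. join LZ+M (d=9, Q=-87/2) ⇒ LMZ; edges |LZ|=55/4, |M|=-19/4
  updated: d(LMZ,N)=51/4
3. join LMZ+N (d=51/4) ⇒ LMNZ; edges |LMZ|=51/8, |N|=51/8
final tree: (((L:21/4,Z:3/4):55/4,M:-19/4):51/8,N:51/8)
total length: 111/4

111/4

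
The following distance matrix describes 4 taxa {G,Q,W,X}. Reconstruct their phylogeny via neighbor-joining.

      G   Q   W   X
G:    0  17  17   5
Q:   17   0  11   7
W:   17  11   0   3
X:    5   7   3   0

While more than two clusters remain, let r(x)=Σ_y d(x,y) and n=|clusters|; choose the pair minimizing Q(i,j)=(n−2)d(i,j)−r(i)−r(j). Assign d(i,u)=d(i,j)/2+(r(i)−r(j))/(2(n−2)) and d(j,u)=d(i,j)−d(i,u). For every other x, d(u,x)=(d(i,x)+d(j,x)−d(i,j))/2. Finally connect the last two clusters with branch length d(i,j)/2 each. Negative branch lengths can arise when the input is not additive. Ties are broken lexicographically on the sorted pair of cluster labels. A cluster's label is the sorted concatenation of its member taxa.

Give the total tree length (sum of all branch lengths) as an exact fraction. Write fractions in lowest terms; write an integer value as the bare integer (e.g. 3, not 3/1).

1. join G+X (d=5, Q=-44) ⇒ GX; edges |G|=17/2, |X|=-7/2
  updated: d(GX,Q)=19/2, d(GX,W)=15/2
2. join GX+Q (d=19/2, Q=-28) ⇒ GQX; edges |GX|=3, |Q|=13/2
  updated: d(GQX,W)=9/2
3. join GQX+W (d=9/2) ⇒ GQWX; edges |GQX|=9/4, |W|=9/4
final tree: (((G:17/2,X:-7/2):3,Q:13/2):9/4,W:9/4)
total length: 19

19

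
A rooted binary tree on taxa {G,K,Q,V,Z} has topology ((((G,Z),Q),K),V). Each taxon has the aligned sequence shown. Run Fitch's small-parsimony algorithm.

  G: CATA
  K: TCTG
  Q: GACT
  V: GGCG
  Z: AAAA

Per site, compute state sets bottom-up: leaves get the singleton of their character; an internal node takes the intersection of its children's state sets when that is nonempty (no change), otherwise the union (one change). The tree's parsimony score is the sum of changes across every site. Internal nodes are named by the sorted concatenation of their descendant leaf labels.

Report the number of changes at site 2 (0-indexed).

site 0, node GZ: G={C} ∪ Z={A} → {A,C} (+1)
site 0, node GQZ: GZ={A,C} ∪ Q={G} → {A,C,G} (+1)
site 0, node GKQZ: GQZ={A,C,G} ∪ K={T} → {A,C,G,T} (+1)
site 0, node GKQVZ: GKQZ={A,C,G,T} ∩ V={G} → {G} (+0)
site 1, node GZ: G={A} ∩ Z={A} → {A} (+0)
site 1, node GQZ: GZ={A} ∩ Q={A} → {A} (+0)
site 1, node GKQZ: GQZ={A} ∪ K={C} → {A,C} (+1)
site 1, node GKQVZ: GKQZ={A,C} ∪ V={G} → {A,C,G} (+1)
site 2, node GZ: G={T} ∪ Z={A} → {A,T} (+1)
site 2, node GQZ: GZ={A,T} ∪ Q={C} → {A,C,T} (+1)
site 2, node GKQZ: GQZ={A,C,T} ∩ K={T} → {T} (+0)
site 2, node GKQVZ: GKQZ={T} ∪ V={C} → {C,T} (+1)
site 3, node GZ: G={A} ∩ Z={A} → {A} (+0)
site 3, node GQZ: GZ={A} ∪ Q={T} → {A,T} (+1)
site 3, node GKQZ: GQZ={A,T} ∪ K={G} → {A,G,T} (+1)
site 3, node GKQVZ: GKQZ={A,G,T} ∩ V={G} → {G} (+0)
per-site changes: [3, 2, 3, 2]; total = 10

3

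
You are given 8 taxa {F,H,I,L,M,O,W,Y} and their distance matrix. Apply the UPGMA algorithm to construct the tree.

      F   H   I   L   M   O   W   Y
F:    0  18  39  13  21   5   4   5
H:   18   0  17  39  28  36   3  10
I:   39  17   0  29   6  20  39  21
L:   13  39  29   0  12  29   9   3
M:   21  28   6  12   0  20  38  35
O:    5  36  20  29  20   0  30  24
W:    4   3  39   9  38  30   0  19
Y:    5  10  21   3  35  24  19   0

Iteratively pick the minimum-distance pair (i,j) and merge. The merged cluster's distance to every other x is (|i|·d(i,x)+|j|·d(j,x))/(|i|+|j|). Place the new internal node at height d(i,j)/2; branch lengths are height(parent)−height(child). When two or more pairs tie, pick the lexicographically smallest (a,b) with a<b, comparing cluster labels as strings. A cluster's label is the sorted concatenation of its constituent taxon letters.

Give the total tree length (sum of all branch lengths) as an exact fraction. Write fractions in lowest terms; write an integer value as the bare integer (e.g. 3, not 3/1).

step 1: merge (H,W) at d=3; branch lengths H→3/2, W→3/2; new cluster HW
  updated: d(F,HW)=11, d(HW,I)=28, d(HW,L)=24, d(HW,M)=33, d(HW,O)=33, d(HW,Y)=29/2
step 2: merge (L,Y) at d=3; branch lengths L→3/2, Y→3/2; new cluster LY
  updated: d(F,LY)=9, d(HW,LY)=77/4, d(I,LY)=25, d(LY,M)=47/2, d(LY,O)=53/2
step 3: merge (F,O) at d=5; branch lengths F→5/2, O→5/2; new cluster FO
  updated: d(FO,HW)=22, d(FO,I)=59/2, d(FO,LY)=71/4, d(FO,M)=41/2
step 4: merge (I,M) at d=6; branch lengths I→3, M→3; new cluster IM
  updated: d(FO,IM)=25, d(HW,IM)=61/2, d(IM,LY)=97/4
step 5: merge (FO,LY) at d=71/4; branch lengths FO→51/8, LY→59/8; new cluster FLOY
  updated: d(FLOY,HW)=165/8, d(FLOY,IM)=197/8
step 6: merge (FLOY,HW) at d=165/8; branch lengths FLOY→23/16, HW→141/16; new cluster FHLOWY
  updated: d(FHLOWY,IM)=319/12
step 7: merge (FHLOWY,IM) at d=319/12; branch lengths FHLOWY→143/48, IM→247/24; new cluster FHILMOWY
final tree: ((((F:5/2,O:5/2):51/8,(L:3/2,Y:3/2):59/8):23/16,(H:3/2,W:3/2):141/16):143/48,(I:3,M:3):247/24)
total length: 2605/48

2605/48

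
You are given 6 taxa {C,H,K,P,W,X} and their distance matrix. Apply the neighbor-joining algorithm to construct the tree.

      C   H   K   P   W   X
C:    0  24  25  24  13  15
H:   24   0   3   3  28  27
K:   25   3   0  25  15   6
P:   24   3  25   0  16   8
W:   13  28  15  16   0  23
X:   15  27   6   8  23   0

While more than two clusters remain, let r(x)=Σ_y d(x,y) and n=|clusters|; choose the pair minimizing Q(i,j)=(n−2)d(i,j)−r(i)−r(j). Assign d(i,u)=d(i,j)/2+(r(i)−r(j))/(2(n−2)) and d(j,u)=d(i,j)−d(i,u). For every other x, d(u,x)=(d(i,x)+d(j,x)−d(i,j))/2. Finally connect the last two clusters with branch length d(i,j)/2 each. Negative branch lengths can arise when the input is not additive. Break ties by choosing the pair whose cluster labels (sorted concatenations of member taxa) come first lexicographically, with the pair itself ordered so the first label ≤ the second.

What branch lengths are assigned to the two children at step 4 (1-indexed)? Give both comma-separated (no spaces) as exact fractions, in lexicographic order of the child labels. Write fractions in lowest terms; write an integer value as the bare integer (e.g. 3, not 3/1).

25/8,19/8

step 1: merge (H,P) at d=3, Q=-149; branch lengths H→21/8, P→3/8; new cluster HP
  updated: d(C,HP)=45/2, d(HP,K)=25/2, d(HP,W)=41/2, d(HP,X)=16
step 2: merge (C,W) at d=13, Q=-108; branch lengths C→43/6, W→35/6; new cluster CW
  updated: d(CW,HP)=15, d(CW,K)=27/2, d(CW,X)=25/2
step 3: merge (CW,HP) at d=15, Q=-109/2; branch lengths CW→55/8, HP→65/8; new cluster CHPW
  updated: d(CHPW,K)=11/2, d(CHPW,X)=27/4
step 4: merge (CHPW,K) at d=11/2, Q=-73/4; branch lengths CHPW→25/8, K→19/8; new cluster CHKPW
  updated: d(CHKPW,X)=29/8
step 5: merge (CHKPW,X) at d=29/8; branch lengths CHKPW→29/16, X→29/16; new cluster CHKPWX
final tree: ((((C:43/6,W:35/6):55/8,(H:21/8,P:3/8):65/8):25/8,K:19/8):29/16,X:29/16)
total length: 321/8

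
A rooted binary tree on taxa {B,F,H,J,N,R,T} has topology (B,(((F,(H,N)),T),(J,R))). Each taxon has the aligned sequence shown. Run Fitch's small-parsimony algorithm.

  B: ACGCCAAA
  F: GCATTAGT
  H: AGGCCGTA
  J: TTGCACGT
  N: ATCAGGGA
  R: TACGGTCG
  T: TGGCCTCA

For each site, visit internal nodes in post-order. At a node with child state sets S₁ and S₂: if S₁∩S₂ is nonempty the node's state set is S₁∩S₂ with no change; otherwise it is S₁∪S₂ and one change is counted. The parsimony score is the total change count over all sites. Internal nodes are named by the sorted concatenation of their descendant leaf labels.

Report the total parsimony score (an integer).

[col 0] HN: children H:{A}, N:{A} ∩→ {A}; cost 0
[col 0] FHN: children F:{G}, HN:{A} ∪→ {A,G}; cost 1
[col 0] FHNT: children FHN:{A,G}, T:{T} ∪→ {A,G,T}; cost 1
[col 0] JR: children J:{T}, R:{T} ∩→ {T}; cost 0
[col 0] FHJNRT: children FHNT:{A,G,T}, JR:{T} ∩→ {T}; cost 0
[col 0] BFHJNRT: children B:{A}, FHJNRT:{T} ∪→ {A,T}; cost 1
[col 1] HN: children H:{G}, N:{T} ∪→ {G,T}; cost 1
[col 1] FHN: children F:{C}, HN:{G,T} ∪→ {C,G,T}; cost 1
[col 1] FHNT: children FHN:{C,G,T}, T:{G} ∩→ {G}; cost 0
[col 1] JR: children J:{T}, R:{A} ∪→ {A,T}; cost 1
[col 1] FHJNRT: children FHNT:{G}, JR:{A,T} ∪→ {A,G,T}; cost 1
[col 1] BFHJNRT: children B:{C}, FHJNRT:{A,G,T} ∪→ {A,C,G,T}; cost 1
[col 2] HN: children H:{G}, N:{C} ∪→ {C,G}; cost 1
[col 2] FHN: children F:{A}, HN:{C,G} ∪→ {A,C,G}; cost 1
[col 2] FHNT: children FHN:{A,C,G}, T:{G} ∩→ {G}; cost 0
[col 2] JR: children J:{G}, R:{C} ∪→ {C,G}; cost 1
[col 2] FHJNRT: children FHNT:{G}, JR:{C,G} ∩→ {G}; cost 0
[col 2] BFHJNRT: children B:{G}, FHJNRT:{G} ∩→ {G}; cost 0
[col 3] HN: children H:{C}, N:{A} ∪→ {A,C}; cost 1
[col 3] FHN: children F:{T}, HN:{A,C} ∪→ {A,C,T}; cost 1
[col 3] FHNT: children FHN:{A,C,T}, T:{C} ∩→ {C}; cost 0
[col 3] JR: children J:{C}, R:{G} ∪→ {C,G}; cost 1
[col 3] FHJNRT: children FHNT:{C}, JR:{C,G} ∩→ {C}; cost 0
[col 3] BFHJNRT: children B:{C}, FHJNRT:{C} ∩→ {C}; cost 0
[col 4] HN: children H:{C}, N:{G} ∪→ {C,G}; cost 1
[col 4] FHN: children F:{T}, HN:{C,G} ∪→ {C,G,T}; cost 1
[col 4] FHNT: children FHN:{C,G,T}, T:{C} ∩→ {C}; cost 0
[col 4] JR: children J:{A}, R:{G} ∪→ {A,G}; cost 1
[col 4] FHJNRT: children FHNT:{C}, JR:{A,G} ∪→ {A,C,G}; cost 1
[col 4] BFHJNRT: children B:{C}, FHJNRT:{A,C,G} ∩→ {C}; cost 0
[col 5] HN: children H:{G}, N:{G} ∩→ {G}; cost 0
[col 5] FHN: children F:{A}, HN:{G} ∪→ {A,G}; cost 1
[col 5] FHNT: children FHN:{A,G}, T:{T} ∪→ {A,G,T}; cost 1
[col 5] JR: children J:{C}, R:{T} ∪→ {C,T}; cost 1
[col 5] FHJNRT: children FHNT:{A,G,T}, JR:{C,T} ∩→ {T}; cost 0
[col 5] BFHJNRT: children B:{A}, FHJNRT:{T} ∪→ {A,T}; cost 1
[col 6] HN: children H:{T}, N:{G} ∪→ {G,T}; cost 1
[col 6] FHN: children F:{G}, HN:{G,T} ∩→ {G}; cost 0
[col 6] FHNT: children FHN:{G}, T:{C} ∪→ {C,G}; cost 1
[col 6] JR: children J:{G}, R:{C} ∪→ {C,G}; cost 1
[col 6] FHJNRT: children FHNT:{C,G}, JR:{C,G} ∩→ {C,G}; cost 0
[col 6] BFHJNRT: children B:{A}, FHJNRT:{C,G} ∪→ {A,C,G}; cost 1
[col 7] HN: children H:{A}, N:{A} ∩→ {A}; cost 0
[col 7] FHN: children F:{T}, HN:{A} ∪→ {A,T}; cost 1
[col 7] FHNT: children FHN:{A,T}, T:{A} ∩→ {A}; cost 0
[col 7] JR: children J:{T}, R:{G} ∪→ {G,T}; cost 1
[col 7] FHJNRT: children FHNT:{A}, JR:{G,T} ∪→ {A,G,T}; cost 1
[col 7] BFHJNRT: children B:{A}, FHJNRT:{A,G,T} ∩→ {A}; cost 0
per-site changes: [3, 5, 3, 3, 4, 4, 4, 3]; total = 29

29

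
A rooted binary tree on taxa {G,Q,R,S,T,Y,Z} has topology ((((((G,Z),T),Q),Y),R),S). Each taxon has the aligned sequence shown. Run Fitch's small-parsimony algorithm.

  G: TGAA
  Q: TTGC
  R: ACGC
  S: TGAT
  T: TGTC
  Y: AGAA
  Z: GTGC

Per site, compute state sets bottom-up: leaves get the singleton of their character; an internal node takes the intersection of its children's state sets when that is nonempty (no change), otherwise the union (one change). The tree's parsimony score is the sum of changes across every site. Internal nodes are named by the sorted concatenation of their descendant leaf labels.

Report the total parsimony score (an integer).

site 0, node GZ: G={T} ∪ Z={G} → {G,T} (+1)
site 0, node GTZ: GZ={G,T} ∩ T={T} → {T} (+0)
site 0, node GQTZ: GTZ={T} ∩ Q={T} → {T} (+0)
site 0, node GQTYZ: GQTZ={T} ∪ Y={A} → {A,T} (+1)
site 0, node GQRTYZ: GQTYZ={A,T} ∩ R={A} → {A} (+0)
site 0, node GQRSTYZ: GQRTYZ={A} ∪ S={T} → {A,T} (+1)
site 1, node GZ: G={G} ∪ Z={T} → {G,T} (+1)
site 1, node GTZ: GZ={G,T} ∩ T={G} → {G} (+0)
site 1, node GQTZ: GTZ={G} ∪ Q={T} → {G,T} (+1)
site 1, node GQTYZ: GQTZ={G,T} ∩ Y={G} → {G} (+0)
site 1, node GQRTYZ: GQTYZ={G} ∪ R={C} → {C,G} (+1)
site 1, node GQRSTYZ: GQRTYZ={C,G} ∩ S={G} → {G} (+0)
site 2, node GZ: G={A} ∪ Z={G} → {A,G} (+1)
site 2, node GTZ: GZ={A,G} ∪ T={T} → {A,G,T} (+1)
site 2, node GQTZ: GTZ={A,G,T} ∩ Q={G} → {G} (+0)
site 2, node GQTYZ: GQTZ={G} ∪ Y={A} → {A,G} (+1)
site 2, node GQRTYZ: GQTYZ={A,G} ∩ R={G} → {G} (+0)
site 2, node GQRSTYZ: GQRTYZ={G} ∪ S={A} → {A,G} (+1)
site 3, node GZ: G={A} ∪ Z={C} → {A,C} (+1)
site 3, node GTZ: GZ={A,C} ∩ T={C} → {C} (+0)
site 3, node GQTZ: GTZ={C} ∩ Q={C} → {C} (+0)
site 3, node GQTYZ: GQTZ={C} ∪ Y={A} → {A,C} (+1)
site 3, node GQRTYZ: GQTYZ={A,C} ∩ R={C} → {C} (+0)
site 3, node GQRSTYZ: GQRTYZ={C} ∪ S={T} → {C,T} (+1)
per-site changes: [3, 3, 4, 3]; total = 13

13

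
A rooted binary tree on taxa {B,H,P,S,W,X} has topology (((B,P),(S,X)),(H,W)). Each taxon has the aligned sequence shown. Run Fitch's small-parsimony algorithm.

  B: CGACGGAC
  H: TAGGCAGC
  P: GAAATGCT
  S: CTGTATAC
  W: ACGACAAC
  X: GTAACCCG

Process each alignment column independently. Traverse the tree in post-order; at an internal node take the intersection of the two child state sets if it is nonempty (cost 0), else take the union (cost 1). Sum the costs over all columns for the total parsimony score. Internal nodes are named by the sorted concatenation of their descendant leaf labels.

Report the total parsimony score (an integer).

site 0, node BP: B={C} ∪ P={G} → {C,G} (+1)
site 0, node SX: S={C} ∪ X={G} → {C,G} (+1)
site 0, node BPSX: BP={C,G} ∩ SX={C,G} → {C,G} (+0)
site 0, node HW: H={T} ∪ W={A} → {A,T} (+1)
site 0, node BHPSWX: BPSX={C,G} ∪ HW={A,T} → {A,C,G,T} (+1)
site 1, node BP: B={G} ∪ P={A} → {A,G} (+1)
site 1, node SX: S={T} ∩ X={T} → {T} (+0)
site 1, node BPSX: BP={A,G} ∪ SX={T} → {A,G,T} (+1)
site 1, node HW: H={A} ∪ W={C} → {A,C} (+1)
site 1, node BHPSWX: BPSX={A,G,T} ∩ HW={A,C} → {A} (+0)
site 2, node BP: B={A} ∩ P={A} → {A} (+0)
site 2, node SX: S={G} ∪ X={A} → {A,G} (+1)
site 2, node BPSX: BP={A} ∩ SX={A,G} → {A} (+0)
site 2, node HW: H={G} ∩ W={G} → {G} (+0)
site 2, node BHPSWX: BPSX={A} ∪ HW={G} → {A,G} (+1)
site 3, node BP: B={C} ∪ P={A} → {A,C} (+1)
site 3, node SX: S={T} ∪ X={A} → {A,T} (+1)
site 3, node BPSX: BP={A,C} ∩ SX={A,T} → {A} (+0)
site 3, node HW: H={G} ∪ W={A} → {A,G} (+1)
site 3, node BHPSWX: BPSX={A} ∩ HW={A,G} → {A} (+0)
site 4, node BP: B={G} ∪ P={T} → {G,T} (+1)
site 4, node SX: S={A} ∪ X={C} → {A,C} (+1)
site 4, node BPSX: BP={G,T} ∪ SX={A,C} → {A,C,G,T} (+1)
site 4, node HW: H={C} ∩ W={C} → {C} (+0)
site 4, node BHPSWX: BPSX={A,C,G,T} ∩ HW={C} → {C} (+0)
site 5, node BP: B={G} ∩ P={G} → {G} (+0)
site 5, node SX: S={T} ∪ X={C} → {C,T} (+1)
site 5, node BPSX: BP={G} ∪ SX={C,T} → {C,G,T} (+1)
site 5, node HW: H={A} ∩ W={A} → {A} (+0)
site 5, node BHPSWX: BPSX={C,G,T} ∪ HW={A} → {A,C,G,T} (+1)
site 6, node BP: B={A} ∪ P={C} → {A,C} (+1)
site 6, node SX: S={A} ∪ X={C} → {A,C} (+1)
site 6, node BPSX: BP={A,C} ∩ SX={A,C} → {A,C} (+0)
site 6, node HW: H={G} ∪ W={A} → {A,G} (+1)
site 6, node BHPSWX: BPSX={A,C} ∩ HW={A,G} → {A} (+0)
site 7, node BP: B={C} ∪ P={T} → {C,T} (+1)
site 7, node SX: S={C} ∪ X={G} → {C,G} (+1)
site 7, node BPSX: BP={C,T} ∩ SX={C,G} → {C} (+0)
site 7, node HW: H={C} ∩ W={C} → {C} (+0)
site 7, node BHPSWX: BPSX={C} ∩ HW={C} → {C} (+0)
per-site changes: [4, 3, 2, 3, 3, 3, 3, 2]; total = 23

23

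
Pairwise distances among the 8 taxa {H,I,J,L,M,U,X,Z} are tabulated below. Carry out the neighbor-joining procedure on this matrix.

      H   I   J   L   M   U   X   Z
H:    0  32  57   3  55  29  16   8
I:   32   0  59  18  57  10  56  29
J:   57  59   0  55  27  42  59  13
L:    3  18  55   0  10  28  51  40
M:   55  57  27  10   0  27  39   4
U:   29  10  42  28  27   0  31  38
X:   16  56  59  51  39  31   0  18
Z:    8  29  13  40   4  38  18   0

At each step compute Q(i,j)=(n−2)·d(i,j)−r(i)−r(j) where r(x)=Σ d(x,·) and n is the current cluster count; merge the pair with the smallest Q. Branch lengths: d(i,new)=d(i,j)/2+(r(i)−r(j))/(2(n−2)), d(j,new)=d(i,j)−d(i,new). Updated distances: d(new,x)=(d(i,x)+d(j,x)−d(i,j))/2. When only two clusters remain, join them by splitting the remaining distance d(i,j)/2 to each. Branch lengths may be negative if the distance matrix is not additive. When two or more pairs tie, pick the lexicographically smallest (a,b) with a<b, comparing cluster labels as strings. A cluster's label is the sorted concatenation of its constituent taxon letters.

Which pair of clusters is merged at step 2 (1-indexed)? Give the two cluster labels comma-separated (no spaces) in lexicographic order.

step 1: merge (I,U) at d=10, Q=-406; branch lengths I→29/3, U→1/3; new cluster IU
  updated: d(H,IU)=51/2, d(IU,J)=91/2, d(IU,L)=18, d(IU,M)=37, d(IU,X)=77/2, d(IU,Z)=57/2
step 2: merge (H,L) at d=3, Q=-653/2; branch lengths H→1/4, L→11/4; new cluster HL
  updated: d(HL,IU)=81/4, d(HL,J)=109/2, d(HL,M)=31, d(HL,X)=32, d(HL,Z)=45/2
step 3: merge (HL,IU) at d=81/4, Q=-249; branch lengths HL→143/16, IU→181/16; new cluster HILU
  updated: d(HILU,J)=319/8, d(HILU,M)=191/8, d(HILU,X)=201/8, d(HILU,Z)=123/8
step 4: merge (HILU,X) at d=201/8, Q=-170; branch lengths HILU→77/12, X→449/24; new cluster HILUX
  updated: d(HILUX,J)=295/8, d(HILUX,M)=151/8, d(HILUX,Z)=33/8
step 5: merge (HILUX,Z) at d=33/8, Q=-291/4; branch lengths HILUX→47/4, Z→-61/8; new cluster HILUXZ
  updated: d(HILUXZ,J)=183/8, d(HILUXZ,M)=75/8
step 6: merge (HILUXZ,J) at d=183/8, Q=-237/4; branch lengths HILUXZ→21/8, J→81/4; new cluster HIJLUXZ
  updated: d(HIJLUXZ,M)=27/4
step 7: merge (HIJLUXZ,M) at d=27/4; branch lengths HIJLUXZ→27/8, M→27/8; new cluster HIJLMUXZ
final tree: ((((((H:1/4,L:11/4):143/16,(I:29/3,U:1/3):181/16):77/12,X:449/24):47/4,Z:-61/8):21/8,J:81/4):27/8,M:27/8)
total length: 737/8

H,L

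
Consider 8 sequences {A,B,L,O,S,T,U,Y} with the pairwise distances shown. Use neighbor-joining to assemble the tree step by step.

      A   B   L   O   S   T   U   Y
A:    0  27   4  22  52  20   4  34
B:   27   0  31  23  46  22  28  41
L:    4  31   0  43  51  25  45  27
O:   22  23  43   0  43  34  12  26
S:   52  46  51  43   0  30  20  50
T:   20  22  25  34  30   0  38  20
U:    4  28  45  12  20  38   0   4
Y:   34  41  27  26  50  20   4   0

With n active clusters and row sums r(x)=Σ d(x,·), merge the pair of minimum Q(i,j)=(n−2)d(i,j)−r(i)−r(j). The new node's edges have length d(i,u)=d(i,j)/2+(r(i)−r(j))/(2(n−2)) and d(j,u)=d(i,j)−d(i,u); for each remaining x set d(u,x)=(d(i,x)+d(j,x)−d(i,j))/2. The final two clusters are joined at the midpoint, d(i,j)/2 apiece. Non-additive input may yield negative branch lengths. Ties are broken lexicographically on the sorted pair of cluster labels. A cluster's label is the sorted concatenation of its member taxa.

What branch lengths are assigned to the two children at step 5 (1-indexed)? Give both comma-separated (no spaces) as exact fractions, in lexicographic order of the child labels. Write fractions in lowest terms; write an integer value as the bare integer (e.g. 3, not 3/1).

1. join A+L (d=4, Q=-365) ⇒ AL; edges |A|=-13/4, |L|=29/4
  updated: d(AL,B)=27, d(AL,O)=61/2, d(AL,S)=99/2, d(AL,T)=41/2, d(AL,U)=45/2, d(AL,Y)=57/2
2. join U+Y (d=4, Q=-274) ⇒ UY; edges |U|=-5/2, |Y|=13/2
  updated: d(AL,UY)=47/2, d(B,UY)=65/2, d(O,UY)=17, d(S,UY)=33, d(T,UY)=27
3. join S+T (d=30, Q=-215) ⇒ ST; edges |S|=47/2, |T|=13/2
  updated: d(AL,ST)=20, d(B,ST)=19, d(O,ST)=47/2, d(ST,UY)=15
4. join O+UY (d=17, Q=-131) ⇒ OUY; edges |O|=19/2, |UY|=15/2
  updated: d(AL,OUY)=37/2, d(B,OUY)=77/4, d(OUY,ST)=43/4
5. join AL+OUY (d=37/2, Q=-77) ⇒ ALOUY; edges |AL|=27/2, |OUY|=5
  updated: d(ALOUY,B)=111/8, d(ALOUY,ST)=49/8
6. join ALOUY+B (d=111/8, Q=-39) ⇒ ABLOUY; edges |ALOUY|=1/2, |B|=107/8
  updated: d(ABLOUY,ST)=45/8
7. join ABLOUY+ST (d=45/8) ⇒ ABLOSTUY; edges |ABLOUY|=45/16, |ST|=45/16
final tree: ((((A:-13/4,L:29/4):27/2,(O:19/2,(U:-5/2,Y:13/2):15/2):5):1/2,B:107/8):45/16,(S:47/2,T:13/2):45/16)
total length: 93

27/2,5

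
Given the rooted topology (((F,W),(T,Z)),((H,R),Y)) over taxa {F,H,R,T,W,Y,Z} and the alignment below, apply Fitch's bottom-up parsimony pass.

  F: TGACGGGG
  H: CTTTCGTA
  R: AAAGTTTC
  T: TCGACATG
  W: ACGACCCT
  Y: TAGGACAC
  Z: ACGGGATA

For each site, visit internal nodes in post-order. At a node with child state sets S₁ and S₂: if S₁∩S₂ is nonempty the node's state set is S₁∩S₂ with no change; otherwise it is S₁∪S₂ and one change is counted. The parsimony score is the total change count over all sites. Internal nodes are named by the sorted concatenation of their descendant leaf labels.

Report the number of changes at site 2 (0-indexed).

[col 0] FW: children F:{T}, W:{A} ∪→ {A,T}; cost 1
[col 0] TZ: children T:{T}, Z:{A} ∪→ {A,T}; cost 1
[col 0] FTWZ: children FW:{A,T}, TZ:{A,T} ∩→ {A,T}; cost 0
[col 0] HR: children H:{C}, R:{A} ∪→ {A,C}; cost 1
[col 0] HRY: children HR:{A,C}, Y:{T} ∪→ {A,C,T}; cost 1
[col 0] FHRTWYZ: children FTWZ:{A,T}, HRY:{A,C,T} ∩→ {A,T}; cost 0
[col 1] FW: children F:{G}, W:{C} ∪→ {C,G}; cost 1
[col 1] TZ: children T:{C}, Z:{C} ∩→ {C}; cost 0
[col 1] FTWZ: children FW:{C,G}, TZ:{C} ∩→ {C}; cost 0
[col 1] HR: children H:{T}, R:{A} ∪→ {A,T}; cost 1
[col 1] HRY: children HR:{A,T}, Y:{A} ∩→ {A}; cost 0
[col 1] FHRTWYZ: children FTWZ:{C}, HRY:{A} ∪→ {A,C}; cost 1
[col 2] FW: children F:{A}, W:{G} ∪→ {A,G}; cost 1
[col 2] TZ: children T:{G}, Z:{G} ∩→ {G}; cost 0
[col 2] FTWZ: children FW:{A,G}, TZ:{G} ∩→ {G}; cost 0
[col 2] HR: children H:{T}, R:{A} ∪→ {A,T}; cost 1
[col 2] HRY: children HR:{A,T}, Y:{G} ∪→ {A,G,T}; cost 1
[col 2] FHRTWYZ: children FTWZ:{G}, HRY:{A,G,T} ∩→ {G}; cost 0
[col 3] FW: children F:{C}, W:{A} ∪→ {A,C}; cost 1
[col 3] TZ: children T:{A}, Z:{G} ∪→ {A,G}; cost 1
[col 3] FTWZ: children FW:{A,C}, TZ:{A,G} ∩→ {A}; cost 0
[col 3] HR: children H:{T}, R:{G} ∪→ {G,T}; cost 1
[col 3] HRY: children HR:{G,T}, Y:{G} ∩→ {G}; cost 0
[col 3] FHRTWYZ: children FTWZ:{A}, HRY:{G} ∪→ {A,G}; cost 1
[col 4] FW: children F:{G}, W:{C} ∪→ {C,G}; cost 1
[col 4] TZ: children T:{C}, Z:{G} ∪→ {C,G}; cost 1
[col 4] FTWZ: children FW:{C,G}, TZ:{C,G} ∩→ {C,G}; cost 0
[col 4] HR: children H:{C}, R:{T} ∪→ {C,T}; cost 1
[col 4] HRY: children HR:{C,T}, Y:{A} ∪→ {A,C,T}; cost 1
[col 4] FHRTWYZ: children FTWZ:{C,G}, HRY:{A,C,T} ∩→ {C}; cost 0
[col 5] FW: children F:{G}, W:{C} ∪→ {C,G}; cost 1
[col 5] TZ: children T:{A}, Z:{A} ∩→ {A}; cost 0
[col 5] FTWZ: children FW:{C,G}, TZ:{A} ∪→ {A,C,G}; cost 1
[col 5] HR: children H:{G}, R:{T} ∪→ {G,T}; cost 1
[col 5] HRY: children HR:{G,T}, Y:{C} ∪→ {C,G,T}; cost 1
[col 5] FHRTWYZ: children FTWZ:{A,C,G}, HRY:{C,G,T} ∩→ {C,G}; cost 0
[col 6] FW: children F:{G}, W:{C} ∪→ {C,G}; cost 1
[col 6] TZ: children T:{T}, Z:{T} ∩→ {T}; cost 0
[col 6] FTWZ: children FW:{C,G}, TZ:{T} ∪→ {C,G,T}; cost 1
[col 6] HR: children H:{T}, R:{T} ∩→ {T}; cost 0
[col 6] HRY: children HR:{T}, Y:{A} ∪→ {A,T}; cost 1
[col 6] FHRTWYZ: children FTWZ:{C,G,T}, HRY:{A,T} ∩→ {T}; cost 0
[col 7] FW: children F:{G}, W:{T} ∪→ {G,T}; cost 1
[col 7] TZ: children T:{G}, Z:{A} ∪→ {A,G}; cost 1
[col 7] FTWZ: children FW:{G,T}, TZ:{A,G} ∩→ {G}; cost 0
[col 7] HR: children H:{A}, R:{C} ∪→ {A,C}; cost 1
[col 7] HRY: children HR:{A,C}, Y:{C} ∩→ {C}; cost 0
[col 7] FHRTWYZ: children FTWZ:{G}, HRY:{C} ∪→ {C,G}; cost 1
per-site changes: [4, 3, 3, 4, 4, 4, 3, 4]; total = 29

3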